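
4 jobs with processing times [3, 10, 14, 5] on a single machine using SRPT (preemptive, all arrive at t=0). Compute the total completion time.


Since all jobs arrive at t=0, SRPT equals SPT ordering.
SPT order: [3, 5, 10, 14]
Completion times:
  Job 1: p=3, C=3
  Job 2: p=5, C=8
  Job 3: p=10, C=18
  Job 4: p=14, C=32
Total completion time = 3 + 8 + 18 + 32 = 61

61


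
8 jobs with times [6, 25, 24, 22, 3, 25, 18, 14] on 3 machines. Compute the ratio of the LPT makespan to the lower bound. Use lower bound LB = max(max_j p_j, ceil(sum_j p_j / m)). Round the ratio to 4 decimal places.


LPT order: [25, 25, 24, 22, 18, 14, 6, 3]
Machine loads after assignment: [46, 45, 46]
LPT makespan = 46
Lower bound = max(max_job, ceil(total/3)) = max(25, 46) = 46
Ratio = 46 / 46 = 1.0

1.0


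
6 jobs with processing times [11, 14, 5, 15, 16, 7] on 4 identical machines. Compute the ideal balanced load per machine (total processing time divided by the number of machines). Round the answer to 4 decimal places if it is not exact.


Total processing time = 11 + 14 + 5 + 15 + 16 + 7 = 68
Number of machines = 4
Ideal balanced load = 68 / 4 = 17.0

17.0


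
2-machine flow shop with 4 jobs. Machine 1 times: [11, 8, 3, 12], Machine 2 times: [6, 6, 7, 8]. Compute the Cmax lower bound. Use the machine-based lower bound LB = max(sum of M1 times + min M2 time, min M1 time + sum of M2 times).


LB1 = sum(M1 times) + min(M2 times) = 34 + 6 = 40
LB2 = min(M1 times) + sum(M2 times) = 3 + 27 = 30
Lower bound = max(LB1, LB2) = max(40, 30) = 40

40


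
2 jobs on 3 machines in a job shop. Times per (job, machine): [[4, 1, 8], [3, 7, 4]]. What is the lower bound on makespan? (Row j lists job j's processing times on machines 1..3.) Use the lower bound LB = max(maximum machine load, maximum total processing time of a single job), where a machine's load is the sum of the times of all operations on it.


Machine loads:
  Machine 1: 4 + 3 = 7
  Machine 2: 1 + 7 = 8
  Machine 3: 8 + 4 = 12
Max machine load = 12
Job totals:
  Job 1: 13
  Job 2: 14
Max job total = 14
Lower bound = max(12, 14) = 14

14


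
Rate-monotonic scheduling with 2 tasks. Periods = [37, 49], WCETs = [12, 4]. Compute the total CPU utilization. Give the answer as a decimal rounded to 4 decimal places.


Compute individual utilizations (exact fractions):
  Task 1: C/T = 12/37 (approx. 0.3243)
  Task 2: C/T = 4/49 (approx. 0.0816)
Total utilization U = 12/37 + 4/49 = 736/1813
Rounded to 4 decimal places: U = 0.4060
RM (Liu & Layland) bound for 2 tasks = 0.828427; compare with U = 736/1813 (approx. 0.405957)
U <= bound, so schedulable by RM sufficient condition.

0.4060


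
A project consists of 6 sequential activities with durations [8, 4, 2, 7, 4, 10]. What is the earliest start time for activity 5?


Activity 5 starts after activities 1 through 4 complete.
Predecessor durations: [8, 4, 2, 7]
ES = 8 + 4 + 2 + 7 = 21

21


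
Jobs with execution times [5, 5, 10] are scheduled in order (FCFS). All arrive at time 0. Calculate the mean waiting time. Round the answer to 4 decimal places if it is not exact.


FCFS order (as given): [5, 5, 10]
Waiting times:
  Job 1: wait = 0
  Job 2: wait = 5
  Job 3: wait = 10
Sum of waiting times = 15
Average waiting time = 15/3 = 5.0

5.0


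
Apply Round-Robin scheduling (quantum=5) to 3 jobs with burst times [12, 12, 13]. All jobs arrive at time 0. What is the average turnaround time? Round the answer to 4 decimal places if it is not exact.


Time quantum = 5
Execution trace:
  J1 runs 5 units, time = 5
  J2 runs 5 units, time = 10
  J3 runs 5 units, time = 15
  J1 runs 5 units, time = 20
  J2 runs 5 units, time = 25
  J3 runs 5 units, time = 30
  J1 runs 2 units, time = 32
  J2 runs 2 units, time = 34
  J3 runs 3 units, time = 37
Finish times: [32, 34, 37]
Average turnaround = 103/3 = 34.3333

34.3333


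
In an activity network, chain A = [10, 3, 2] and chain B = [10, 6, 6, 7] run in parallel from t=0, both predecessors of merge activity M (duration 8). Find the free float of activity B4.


ES(B4) = sum of predecessors on chain B = 22
EF(B4) = ES + duration = 22 + 7 = 29
Successor of B4 is M. ES(M) = max(sum(A), sum(B)) = max(15, 29) = 29
Free float = ES(successor) - EF(current) = 29 - 29 = 0

0


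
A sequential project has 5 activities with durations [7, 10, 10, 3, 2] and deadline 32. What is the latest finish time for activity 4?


LF(activity 4) = deadline - sum of successor durations
Successors: activities 5 through 5 with durations [2]
Sum of successor durations = 2
LF = 32 - 2 = 30

30


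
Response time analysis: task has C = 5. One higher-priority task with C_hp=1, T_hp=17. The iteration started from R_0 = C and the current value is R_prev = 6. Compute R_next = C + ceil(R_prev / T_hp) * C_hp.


R_next = C + ceil(R_prev / T_hp) * C_hp
ceil(6 / 17) = ceil(0.3529) = 1
Interference = 1 * 1 = 1
R_next = 5 + 1 = 6
R_next = R_prev, so the iteration has converged (response time = 6).

6


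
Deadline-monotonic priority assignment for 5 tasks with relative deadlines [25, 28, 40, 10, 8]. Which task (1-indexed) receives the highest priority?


Sort tasks by relative deadline (ascending):
  Task 5: deadline = 8
  Task 4: deadline = 10
  Task 1: deadline = 25
  Task 2: deadline = 28
  Task 3: deadline = 40
Priority order (highest first): [5, 4, 1, 2, 3]
Highest priority task = 5

5


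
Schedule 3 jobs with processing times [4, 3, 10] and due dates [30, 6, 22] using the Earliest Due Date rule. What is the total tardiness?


Sort by due date (EDD order): [(3, 6), (10, 22), (4, 30)]
Compute completion times and tardiness:
  Job 1: p=3, d=6, C=3, tardiness=max(0,3-6)=0
  Job 2: p=10, d=22, C=13, tardiness=max(0,13-22)=0
  Job 3: p=4, d=30, C=17, tardiness=max(0,17-30)=0
Total tardiness = 0

0


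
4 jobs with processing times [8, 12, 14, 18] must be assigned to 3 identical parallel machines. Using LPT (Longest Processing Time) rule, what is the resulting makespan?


Sort jobs in decreasing order (LPT): [18, 14, 12, 8]
Assign each job to the least loaded machine:
  Machine 1: jobs [18], load = 18
  Machine 2: jobs [14], load = 14
  Machine 3: jobs [12, 8], load = 20
Makespan = max load = 20

20


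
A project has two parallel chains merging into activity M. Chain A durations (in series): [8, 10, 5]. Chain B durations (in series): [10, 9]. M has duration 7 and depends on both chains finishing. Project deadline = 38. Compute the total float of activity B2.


Forward pass: ES(B2) = sum of predecessors on chain B = 10
EF = ES + duration = 10 + 9 = 19
Backward pass: LF(M) = deadline = 38; LS(M) = 38 - 7 = 31
LF(B2) = LS(M) - sum(successors on chain B) = 31 - 0 = 31
LS = LF - duration = 31 - 9 = 22
Total float = LS - ES = 22 - 10 = 12

12


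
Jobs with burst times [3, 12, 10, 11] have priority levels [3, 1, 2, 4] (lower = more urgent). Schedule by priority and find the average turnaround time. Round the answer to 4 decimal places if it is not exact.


Sort by priority (ascending = highest first):
Order: [(1, 12), (2, 10), (3, 3), (4, 11)]
Completion times:
  Priority 1, burst=12, C=12
  Priority 2, burst=10, C=22
  Priority 3, burst=3, C=25
  Priority 4, burst=11, C=36
Average turnaround = 95/4 = 23.75

23.75


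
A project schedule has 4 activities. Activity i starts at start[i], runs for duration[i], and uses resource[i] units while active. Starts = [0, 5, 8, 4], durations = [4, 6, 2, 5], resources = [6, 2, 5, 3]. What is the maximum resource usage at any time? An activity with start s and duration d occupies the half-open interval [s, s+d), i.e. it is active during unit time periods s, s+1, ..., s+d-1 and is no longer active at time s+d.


Each activity i is active on [start_i, start_i + duration_i).
Compute total resource usage per time slot:
  t=0: active resources = [6], total = 6
  t=1: active resources = [6], total = 6
  t=2: active resources = [6], total = 6
  t=3: active resources = [6], total = 6
  t=4: active resources = [3], total = 3
  t=5: active resources = [2, 3], total = 5
  t=6: active resources = [2, 3], total = 5
  t=7: active resources = [2, 3], total = 5
  t=8: active resources = [2, 5, 3], total = 10
  t=9: active resources = [2, 5], total = 7
  t=10: active resources = [2], total = 2
Peak resource demand = 10

10


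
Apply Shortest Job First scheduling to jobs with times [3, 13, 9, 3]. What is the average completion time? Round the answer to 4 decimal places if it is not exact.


SJF order (ascending): [3, 3, 9, 13]
Completion times:
  Job 1: burst=3, C=3
  Job 2: burst=3, C=6
  Job 3: burst=9, C=15
  Job 4: burst=13, C=28
Average completion = 52/4 = 13.0

13.0


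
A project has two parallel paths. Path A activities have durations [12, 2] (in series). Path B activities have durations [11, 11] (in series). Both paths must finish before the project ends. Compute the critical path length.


Path A total = 12 + 2 = 14
Path B total = 11 + 11 = 22
Critical path = longest path = max(14, 22) = 22

22


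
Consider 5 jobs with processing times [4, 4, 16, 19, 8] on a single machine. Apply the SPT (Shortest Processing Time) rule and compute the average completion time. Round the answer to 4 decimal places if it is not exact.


Sort jobs by processing time (SPT order): [4, 4, 8, 16, 19]
Compute completion times sequentially:
  Job 1: processing = 4, completes at 4
  Job 2: processing = 4, completes at 8
  Job 3: processing = 8, completes at 16
  Job 4: processing = 16, completes at 32
  Job 5: processing = 19, completes at 51
Sum of completion times = 111
Average completion time = 111/5 = 22.2

22.2


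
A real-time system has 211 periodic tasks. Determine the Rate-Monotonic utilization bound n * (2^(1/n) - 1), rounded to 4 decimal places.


Compute 2^(1/211) = 1.0032904594
Subtract 1: 1.0032904594 - 1 = 0.0032904594
Multiply by n: 211 * 0.0032904594 = 0.6942869334
Round to 4 dp: 0.6943

0.6943


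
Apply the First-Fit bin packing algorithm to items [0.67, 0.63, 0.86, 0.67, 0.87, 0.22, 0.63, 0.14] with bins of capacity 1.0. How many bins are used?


Place items sequentially using First-Fit:
  Item 0.67 -> new Bin 1
  Item 0.63 -> new Bin 2
  Item 0.86 -> new Bin 3
  Item 0.67 -> new Bin 4
  Item 0.87 -> new Bin 5
  Item 0.22 -> Bin 1 (now 0.89)
  Item 0.63 -> new Bin 6
  Item 0.14 -> Bin 2 (now 0.77)
Total bins used = 6

6


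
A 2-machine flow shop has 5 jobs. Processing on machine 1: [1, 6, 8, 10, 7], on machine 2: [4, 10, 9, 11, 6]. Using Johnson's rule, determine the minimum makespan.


Apply Johnson's rule:
  Group 1 (a <= b): [(1, 1, 4), (2, 6, 10), (3, 8, 9), (4, 10, 11)]
  Group 2 (a > b): [(5, 7, 6)]
Optimal job order: [1, 2, 3, 4, 5]
Schedule:
  Job 1: M1 done at 1, M2 done at 5
  Job 2: M1 done at 7, M2 done at 17
  Job 3: M1 done at 15, M2 done at 26
  Job 4: M1 done at 25, M2 done at 37
  Job 5: M1 done at 32, M2 done at 43
Makespan = 43

43


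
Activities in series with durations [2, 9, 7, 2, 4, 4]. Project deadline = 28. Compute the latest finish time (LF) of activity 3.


LF(activity 3) = deadline - sum of successor durations
Successors: activities 4 through 6 with durations [2, 4, 4]
Sum of successor durations = 10
LF = 28 - 10 = 18

18


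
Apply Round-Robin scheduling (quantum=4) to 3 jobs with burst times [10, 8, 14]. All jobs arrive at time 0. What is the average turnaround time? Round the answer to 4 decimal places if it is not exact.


Time quantum = 4
Execution trace:
  J1 runs 4 units, time = 4
  J2 runs 4 units, time = 8
  J3 runs 4 units, time = 12
  J1 runs 4 units, time = 16
  J2 runs 4 units, time = 20
  J3 runs 4 units, time = 24
  J1 runs 2 units, time = 26
  J3 runs 4 units, time = 30
  J3 runs 2 units, time = 32
Finish times: [26, 20, 32]
Average turnaround = 78/3 = 26.0

26.0


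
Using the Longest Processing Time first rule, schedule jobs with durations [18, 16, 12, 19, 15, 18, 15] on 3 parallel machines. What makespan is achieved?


Sort jobs in decreasing order (LPT): [19, 18, 18, 16, 15, 15, 12]
Assign each job to the least loaded machine:
  Machine 1: jobs [19, 15], load = 34
  Machine 2: jobs [18, 16], load = 34
  Machine 3: jobs [18, 15, 12], load = 45
Makespan = max load = 45

45


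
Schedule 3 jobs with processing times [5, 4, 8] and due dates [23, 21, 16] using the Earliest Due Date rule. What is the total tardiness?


Sort by due date (EDD order): [(8, 16), (4, 21), (5, 23)]
Compute completion times and tardiness:
  Job 1: p=8, d=16, C=8, tardiness=max(0,8-16)=0
  Job 2: p=4, d=21, C=12, tardiness=max(0,12-21)=0
  Job 3: p=5, d=23, C=17, tardiness=max(0,17-23)=0
Total tardiness = 0

0


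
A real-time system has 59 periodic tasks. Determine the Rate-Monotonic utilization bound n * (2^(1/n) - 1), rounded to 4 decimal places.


Compute 2^(1/59) = 1.0118175391
Subtract 1: 1.0118175391 - 1 = 0.0118175391
Multiply by n: 59 * 0.0118175391 = 0.6972348069
Round to 4 dp: 0.6972

0.6972


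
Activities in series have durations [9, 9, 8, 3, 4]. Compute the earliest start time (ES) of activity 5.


Activity 5 starts after activities 1 through 4 complete.
Predecessor durations: [9, 9, 8, 3]
ES = 9 + 9 + 8 + 3 = 29

29


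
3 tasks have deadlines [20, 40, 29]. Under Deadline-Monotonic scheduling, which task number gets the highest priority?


Sort tasks by relative deadline (ascending):
  Task 1: deadline = 20
  Task 3: deadline = 29
  Task 2: deadline = 40
Priority order (highest first): [1, 3, 2]
Highest priority task = 1

1


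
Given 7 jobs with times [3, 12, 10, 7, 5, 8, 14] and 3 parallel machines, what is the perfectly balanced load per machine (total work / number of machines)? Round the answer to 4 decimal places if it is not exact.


Total processing time = 3 + 12 + 10 + 7 + 5 + 8 + 14 = 59
Number of machines = 3
Ideal balanced load = 59 / 3 = 19.6667

19.6667


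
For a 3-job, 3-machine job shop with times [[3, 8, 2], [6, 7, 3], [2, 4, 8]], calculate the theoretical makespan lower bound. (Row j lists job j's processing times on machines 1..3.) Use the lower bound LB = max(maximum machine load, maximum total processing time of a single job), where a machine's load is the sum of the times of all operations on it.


Machine loads:
  Machine 1: 3 + 6 + 2 = 11
  Machine 2: 8 + 7 + 4 = 19
  Machine 3: 2 + 3 + 8 = 13
Max machine load = 19
Job totals:
  Job 1: 13
  Job 2: 16
  Job 3: 14
Max job total = 16
Lower bound = max(19, 16) = 19

19


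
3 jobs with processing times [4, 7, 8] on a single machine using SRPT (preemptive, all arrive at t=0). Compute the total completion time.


Since all jobs arrive at t=0, SRPT equals SPT ordering.
SPT order: [4, 7, 8]
Completion times:
  Job 1: p=4, C=4
  Job 2: p=7, C=11
  Job 3: p=8, C=19
Total completion time = 4 + 11 + 19 = 34

34


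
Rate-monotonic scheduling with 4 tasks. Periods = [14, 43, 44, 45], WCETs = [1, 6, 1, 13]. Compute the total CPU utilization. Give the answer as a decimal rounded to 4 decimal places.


Compute individual utilizations (exact fractions):
  Task 1: C/T = 1/14 (approx. 0.0714)
  Task 2: C/T = 6/43 (approx. 0.1395)
  Task 3: C/T = 1/44 (approx. 0.0227)
  Task 4: C/T = 13/45 (approx. 0.2889)
Total utilization U = 1/14 + 6/43 + 1/44 + 13/45 = 311447/595980
Rounded to 4 decimal places: U = 0.5226
RM (Liu & Layland) bound for 4 tasks = 0.756828; compare with U = 311447/595980 (approx. 0.522580)
U <= bound, so schedulable by RM sufficient condition.

0.5226


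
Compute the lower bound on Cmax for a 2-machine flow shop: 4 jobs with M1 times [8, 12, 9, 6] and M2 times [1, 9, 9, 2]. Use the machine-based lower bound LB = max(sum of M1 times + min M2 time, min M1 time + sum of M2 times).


LB1 = sum(M1 times) + min(M2 times) = 35 + 1 = 36
LB2 = min(M1 times) + sum(M2 times) = 6 + 21 = 27
Lower bound = max(LB1, LB2) = max(36, 27) = 36

36


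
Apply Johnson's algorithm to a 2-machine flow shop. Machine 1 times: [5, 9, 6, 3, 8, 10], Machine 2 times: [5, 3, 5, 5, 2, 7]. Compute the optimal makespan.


Apply Johnson's rule:
  Group 1 (a <= b): [(4, 3, 5), (1, 5, 5)]
  Group 2 (a > b): [(6, 10, 7), (3, 6, 5), (2, 9, 3), (5, 8, 2)]
Optimal job order: [4, 1, 6, 3, 2, 5]
Schedule:
  Job 4: M1 done at 3, M2 done at 8
  Job 1: M1 done at 8, M2 done at 13
  Job 6: M1 done at 18, M2 done at 25
  Job 3: M1 done at 24, M2 done at 30
  Job 2: M1 done at 33, M2 done at 36
  Job 5: M1 done at 41, M2 done at 43
Makespan = 43

43


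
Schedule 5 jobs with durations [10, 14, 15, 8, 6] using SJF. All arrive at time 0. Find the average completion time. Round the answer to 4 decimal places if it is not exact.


SJF order (ascending): [6, 8, 10, 14, 15]
Completion times:
  Job 1: burst=6, C=6
  Job 2: burst=8, C=14
  Job 3: burst=10, C=24
  Job 4: burst=14, C=38
  Job 5: burst=15, C=53
Average completion = 135/5 = 27.0

27.0


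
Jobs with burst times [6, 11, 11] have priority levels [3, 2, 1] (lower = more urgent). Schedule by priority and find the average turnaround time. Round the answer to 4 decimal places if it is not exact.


Sort by priority (ascending = highest first):
Order: [(1, 11), (2, 11), (3, 6)]
Completion times:
  Priority 1, burst=11, C=11
  Priority 2, burst=11, C=22
  Priority 3, burst=6, C=28
Average turnaround = 61/3 = 20.3333

20.3333


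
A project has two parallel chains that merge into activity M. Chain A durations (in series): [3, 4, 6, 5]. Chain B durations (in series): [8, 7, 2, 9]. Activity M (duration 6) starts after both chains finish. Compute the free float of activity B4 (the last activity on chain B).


ES(B4) = sum of predecessors on chain B = 17
EF(B4) = ES + duration = 17 + 9 = 26
Successor of B4 is M. ES(M) = max(sum(A), sum(B)) = max(18, 26) = 26
Free float = ES(successor) - EF(current) = 26 - 26 = 0

0


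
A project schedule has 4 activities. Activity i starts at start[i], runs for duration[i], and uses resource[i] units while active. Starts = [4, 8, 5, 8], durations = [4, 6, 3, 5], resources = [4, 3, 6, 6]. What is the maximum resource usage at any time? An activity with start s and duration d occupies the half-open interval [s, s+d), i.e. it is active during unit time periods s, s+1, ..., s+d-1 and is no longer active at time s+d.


Each activity i is active on [start_i, start_i + duration_i).
Compute total resource usage per time slot:
  t=0: active resources = [], total = 0
  t=1: active resources = [], total = 0
  t=2: active resources = [], total = 0
  t=3: active resources = [], total = 0
  t=4: active resources = [4], total = 4
  t=5: active resources = [4, 6], total = 10
  t=6: active resources = [4, 6], total = 10
  t=7: active resources = [4, 6], total = 10
  t=8: active resources = [3, 6], total = 9
  t=9: active resources = [3, 6], total = 9
  t=10: active resources = [3, 6], total = 9
  t=11: active resources = [3, 6], total = 9
  t=12: active resources = [3, 6], total = 9
  t=13: active resources = [3], total = 3
Peak resource demand = 10

10


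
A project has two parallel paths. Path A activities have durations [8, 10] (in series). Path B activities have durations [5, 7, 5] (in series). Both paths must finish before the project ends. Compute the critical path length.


Path A total = 8 + 10 = 18
Path B total = 5 + 7 + 5 = 17
Critical path = longest path = max(18, 17) = 18

18


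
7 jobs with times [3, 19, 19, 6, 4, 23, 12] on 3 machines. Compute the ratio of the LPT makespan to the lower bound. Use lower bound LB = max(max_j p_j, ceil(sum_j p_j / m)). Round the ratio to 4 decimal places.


LPT order: [23, 19, 19, 12, 6, 4, 3]
Machine loads after assignment: [27, 31, 28]
LPT makespan = 31
Lower bound = max(max_job, ceil(total/3)) = max(23, 29) = 29
Ratio = 31 / 29 = 1.069

1.069


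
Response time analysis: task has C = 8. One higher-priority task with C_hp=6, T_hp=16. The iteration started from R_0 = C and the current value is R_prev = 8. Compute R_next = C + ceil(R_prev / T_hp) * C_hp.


R_next = C + ceil(R_prev / T_hp) * C_hp
ceil(8 / 16) = ceil(0.5) = 1
Interference = 1 * 6 = 6
R_next = 8 + 6 = 14

14


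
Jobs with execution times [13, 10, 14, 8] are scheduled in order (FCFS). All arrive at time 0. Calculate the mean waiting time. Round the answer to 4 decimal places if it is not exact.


FCFS order (as given): [13, 10, 14, 8]
Waiting times:
  Job 1: wait = 0
  Job 2: wait = 13
  Job 3: wait = 23
  Job 4: wait = 37
Sum of waiting times = 73
Average waiting time = 73/4 = 18.25

18.25


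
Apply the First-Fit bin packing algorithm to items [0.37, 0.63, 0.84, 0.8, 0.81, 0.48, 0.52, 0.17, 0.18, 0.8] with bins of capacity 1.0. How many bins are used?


Place items sequentially using First-Fit:
  Item 0.37 -> new Bin 1
  Item 0.63 -> Bin 1 (now 1.0)
  Item 0.84 -> new Bin 2
  Item 0.8 -> new Bin 3
  Item 0.81 -> new Bin 4
  Item 0.48 -> new Bin 5
  Item 0.52 -> Bin 5 (now 1.0)
  Item 0.17 -> Bin 3 (now 0.97)
  Item 0.18 -> Bin 4 (now 0.99)
  Item 0.8 -> new Bin 6
Total bins used = 6

6


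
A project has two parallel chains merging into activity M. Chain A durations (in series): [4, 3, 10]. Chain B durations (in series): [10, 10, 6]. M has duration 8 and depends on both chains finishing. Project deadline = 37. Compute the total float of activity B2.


Forward pass: ES(B2) = sum of predecessors on chain B = 10
EF = ES + duration = 10 + 10 = 20
Backward pass: LF(M) = deadline = 37; LS(M) = 37 - 8 = 29
LF(B2) = LS(M) - sum(successors on chain B) = 29 - 6 = 23
LS = LF - duration = 23 - 10 = 13
Total float = LS - ES = 13 - 10 = 3

3


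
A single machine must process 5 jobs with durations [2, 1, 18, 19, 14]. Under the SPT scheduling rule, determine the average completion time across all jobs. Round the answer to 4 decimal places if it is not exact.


Sort jobs by processing time (SPT order): [1, 2, 14, 18, 19]
Compute completion times sequentially:
  Job 1: processing = 1, completes at 1
  Job 2: processing = 2, completes at 3
  Job 3: processing = 14, completes at 17
  Job 4: processing = 18, completes at 35
  Job 5: processing = 19, completes at 54
Sum of completion times = 110
Average completion time = 110/5 = 22.0

22.0


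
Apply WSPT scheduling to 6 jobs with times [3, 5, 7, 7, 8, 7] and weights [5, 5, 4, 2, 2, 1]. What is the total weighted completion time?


Compute p/w ratios and sort ascending (WSPT): [(3, 5), (5, 5), (7, 4), (7, 2), (8, 2), (7, 1)]
Compute weighted completion times:
  Job (p=3,w=5): C=3, w*C=5*3=15
  Job (p=5,w=5): C=8, w*C=5*8=40
  Job (p=7,w=4): C=15, w*C=4*15=60
  Job (p=7,w=2): C=22, w*C=2*22=44
  Job (p=8,w=2): C=30, w*C=2*30=60
  Job (p=7,w=1): C=37, w*C=1*37=37
Total weighted completion time = 256

256


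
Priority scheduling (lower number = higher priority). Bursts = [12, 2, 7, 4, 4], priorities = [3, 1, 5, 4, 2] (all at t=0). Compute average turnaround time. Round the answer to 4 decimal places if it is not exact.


Sort by priority (ascending = highest first):
Order: [(1, 2), (2, 4), (3, 12), (4, 4), (5, 7)]
Completion times:
  Priority 1, burst=2, C=2
  Priority 2, burst=4, C=6
  Priority 3, burst=12, C=18
  Priority 4, burst=4, C=22
  Priority 5, burst=7, C=29
Average turnaround = 77/5 = 15.4

15.4


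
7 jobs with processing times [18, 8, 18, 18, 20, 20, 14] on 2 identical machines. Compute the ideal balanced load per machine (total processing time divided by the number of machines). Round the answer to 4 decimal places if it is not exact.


Total processing time = 18 + 8 + 18 + 18 + 20 + 20 + 14 = 116
Number of machines = 2
Ideal balanced load = 116 / 2 = 58.0

58.0


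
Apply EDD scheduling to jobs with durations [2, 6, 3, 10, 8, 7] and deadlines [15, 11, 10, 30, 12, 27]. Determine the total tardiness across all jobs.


Sort by due date (EDD order): [(3, 10), (6, 11), (8, 12), (2, 15), (7, 27), (10, 30)]
Compute completion times and tardiness:
  Job 1: p=3, d=10, C=3, tardiness=max(0,3-10)=0
  Job 2: p=6, d=11, C=9, tardiness=max(0,9-11)=0
  Job 3: p=8, d=12, C=17, tardiness=max(0,17-12)=5
  Job 4: p=2, d=15, C=19, tardiness=max(0,19-15)=4
  Job 5: p=7, d=27, C=26, tardiness=max(0,26-27)=0
  Job 6: p=10, d=30, C=36, tardiness=max(0,36-30)=6
Total tardiness = 15

15


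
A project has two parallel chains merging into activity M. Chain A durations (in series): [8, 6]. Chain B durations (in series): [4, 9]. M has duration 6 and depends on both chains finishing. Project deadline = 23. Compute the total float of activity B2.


Forward pass: ES(B2) = sum of predecessors on chain B = 4
EF = ES + duration = 4 + 9 = 13
Backward pass: LF(M) = deadline = 23; LS(M) = 23 - 6 = 17
LF(B2) = LS(M) - sum(successors on chain B) = 17 - 0 = 17
LS = LF - duration = 17 - 9 = 8
Total float = LS - ES = 8 - 4 = 4

4


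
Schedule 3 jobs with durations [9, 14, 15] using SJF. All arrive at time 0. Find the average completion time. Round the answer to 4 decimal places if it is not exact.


SJF order (ascending): [9, 14, 15]
Completion times:
  Job 1: burst=9, C=9
  Job 2: burst=14, C=23
  Job 3: burst=15, C=38
Average completion = 70/3 = 23.3333

23.3333


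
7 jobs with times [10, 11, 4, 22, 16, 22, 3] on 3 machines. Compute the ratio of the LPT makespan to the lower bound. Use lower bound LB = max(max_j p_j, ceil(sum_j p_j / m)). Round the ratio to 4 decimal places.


LPT order: [22, 22, 16, 11, 10, 4, 3]
Machine loads after assignment: [32, 29, 27]
LPT makespan = 32
Lower bound = max(max_job, ceil(total/3)) = max(22, 30) = 30
Ratio = 32 / 30 = 1.0667

1.0667


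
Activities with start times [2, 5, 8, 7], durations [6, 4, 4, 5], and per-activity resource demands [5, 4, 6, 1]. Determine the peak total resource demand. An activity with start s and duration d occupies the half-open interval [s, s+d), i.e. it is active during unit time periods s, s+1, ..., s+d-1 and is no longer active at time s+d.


Each activity i is active on [start_i, start_i + duration_i).
Compute total resource usage per time slot:
  t=0: active resources = [], total = 0
  t=1: active resources = [], total = 0
  t=2: active resources = [5], total = 5
  t=3: active resources = [5], total = 5
  t=4: active resources = [5], total = 5
  t=5: active resources = [5, 4], total = 9
  t=6: active resources = [5, 4], total = 9
  t=7: active resources = [5, 4, 1], total = 10
  t=8: active resources = [4, 6, 1], total = 11
  t=9: active resources = [6, 1], total = 7
  t=10: active resources = [6, 1], total = 7
  t=11: active resources = [6, 1], total = 7
Peak resource demand = 11

11


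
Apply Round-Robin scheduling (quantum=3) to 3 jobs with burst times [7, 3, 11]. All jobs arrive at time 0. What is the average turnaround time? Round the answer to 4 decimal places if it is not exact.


Time quantum = 3
Execution trace:
  J1 runs 3 units, time = 3
  J2 runs 3 units, time = 6
  J3 runs 3 units, time = 9
  J1 runs 3 units, time = 12
  J3 runs 3 units, time = 15
  J1 runs 1 units, time = 16
  J3 runs 3 units, time = 19
  J3 runs 2 units, time = 21
Finish times: [16, 6, 21]
Average turnaround = 43/3 = 14.3333

14.3333


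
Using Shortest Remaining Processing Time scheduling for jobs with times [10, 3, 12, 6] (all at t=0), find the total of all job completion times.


Since all jobs arrive at t=0, SRPT equals SPT ordering.
SPT order: [3, 6, 10, 12]
Completion times:
  Job 1: p=3, C=3
  Job 2: p=6, C=9
  Job 3: p=10, C=19
  Job 4: p=12, C=31
Total completion time = 3 + 9 + 19 + 31 = 62

62


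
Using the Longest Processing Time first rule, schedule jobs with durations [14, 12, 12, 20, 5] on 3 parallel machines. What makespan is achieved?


Sort jobs in decreasing order (LPT): [20, 14, 12, 12, 5]
Assign each job to the least loaded machine:
  Machine 1: jobs [20], load = 20
  Machine 2: jobs [14, 5], load = 19
  Machine 3: jobs [12, 12], load = 24
Makespan = max load = 24

24


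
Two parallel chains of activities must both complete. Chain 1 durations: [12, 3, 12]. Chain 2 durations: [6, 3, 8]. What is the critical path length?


Path A total = 12 + 3 + 12 = 27
Path B total = 6 + 3 + 8 = 17
Critical path = longest path = max(27, 17) = 27

27


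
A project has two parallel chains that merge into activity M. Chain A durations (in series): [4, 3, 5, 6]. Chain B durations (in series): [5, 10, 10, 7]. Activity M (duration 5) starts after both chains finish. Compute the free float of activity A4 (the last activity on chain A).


ES(A4) = sum of predecessors on chain A = 12
EF(A4) = ES + duration = 12 + 6 = 18
Successor of A4 is M. ES(M) = max(sum(A), sum(B)) = max(18, 32) = 32
Free float = ES(successor) - EF(current) = 32 - 18 = 14

14


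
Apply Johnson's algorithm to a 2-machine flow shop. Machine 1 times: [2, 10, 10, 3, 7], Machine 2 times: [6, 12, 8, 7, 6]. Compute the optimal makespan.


Apply Johnson's rule:
  Group 1 (a <= b): [(1, 2, 6), (4, 3, 7), (2, 10, 12)]
  Group 2 (a > b): [(3, 10, 8), (5, 7, 6)]
Optimal job order: [1, 4, 2, 3, 5]
Schedule:
  Job 1: M1 done at 2, M2 done at 8
  Job 4: M1 done at 5, M2 done at 15
  Job 2: M1 done at 15, M2 done at 27
  Job 3: M1 done at 25, M2 done at 35
  Job 5: M1 done at 32, M2 done at 41
Makespan = 41

41


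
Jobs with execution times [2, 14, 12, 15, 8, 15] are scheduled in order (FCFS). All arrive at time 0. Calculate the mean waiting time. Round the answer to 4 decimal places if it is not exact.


FCFS order (as given): [2, 14, 12, 15, 8, 15]
Waiting times:
  Job 1: wait = 0
  Job 2: wait = 2
  Job 3: wait = 16
  Job 4: wait = 28
  Job 5: wait = 43
  Job 6: wait = 51
Sum of waiting times = 140
Average waiting time = 140/6 = 23.3333

23.3333


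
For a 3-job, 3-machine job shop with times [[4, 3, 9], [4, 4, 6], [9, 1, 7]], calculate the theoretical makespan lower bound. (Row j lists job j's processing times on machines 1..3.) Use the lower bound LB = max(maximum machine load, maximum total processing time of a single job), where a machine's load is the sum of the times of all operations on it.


Machine loads:
  Machine 1: 4 + 4 + 9 = 17
  Machine 2: 3 + 4 + 1 = 8
  Machine 3: 9 + 6 + 7 = 22
Max machine load = 22
Job totals:
  Job 1: 16
  Job 2: 14
  Job 3: 17
Max job total = 17
Lower bound = max(22, 17) = 22

22


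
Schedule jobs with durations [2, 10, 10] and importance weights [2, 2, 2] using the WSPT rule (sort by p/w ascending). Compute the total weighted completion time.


Compute p/w ratios and sort ascending (WSPT): [(2, 2), (10, 2), (10, 2)]
Compute weighted completion times:
  Job (p=2,w=2): C=2, w*C=2*2=4
  Job (p=10,w=2): C=12, w*C=2*12=24
  Job (p=10,w=2): C=22, w*C=2*22=44
Total weighted completion time = 72

72


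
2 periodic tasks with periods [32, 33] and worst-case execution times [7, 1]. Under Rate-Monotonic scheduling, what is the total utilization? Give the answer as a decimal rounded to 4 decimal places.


Compute individual utilizations (exact fractions):
  Task 1: C/T = 7/32 (approx. 0.2188)
  Task 2: C/T = 1/33 (approx. 0.0303)
Total utilization U = 7/32 + 1/33 = 263/1056
Rounded to 4 decimal places: U = 0.2491
RM (Liu & Layland) bound for 2 tasks = 0.828427; compare with U = 263/1056 (approx. 0.249053)
U <= bound, so schedulable by RM sufficient condition.

0.2491


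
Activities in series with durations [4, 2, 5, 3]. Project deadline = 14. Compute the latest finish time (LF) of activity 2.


LF(activity 2) = deadline - sum of successor durations
Successors: activities 3 through 4 with durations [5, 3]
Sum of successor durations = 8
LF = 14 - 8 = 6

6


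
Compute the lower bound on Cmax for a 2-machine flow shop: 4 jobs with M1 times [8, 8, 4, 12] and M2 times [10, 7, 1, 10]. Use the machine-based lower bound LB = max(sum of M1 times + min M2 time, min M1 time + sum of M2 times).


LB1 = sum(M1 times) + min(M2 times) = 32 + 1 = 33
LB2 = min(M1 times) + sum(M2 times) = 4 + 28 = 32
Lower bound = max(LB1, LB2) = max(33, 32) = 33

33


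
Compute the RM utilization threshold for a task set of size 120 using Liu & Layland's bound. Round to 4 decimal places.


Compute 2^(1/120) = 1.0057929411
Subtract 1: 1.0057929411 - 1 = 0.0057929411
Multiply by n: 120 * 0.0057929411 = 0.6951529320
Round to 4 dp: 0.6952

0.6952


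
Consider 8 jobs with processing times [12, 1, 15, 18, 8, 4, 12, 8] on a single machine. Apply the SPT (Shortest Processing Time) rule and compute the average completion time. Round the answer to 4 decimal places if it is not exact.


Sort jobs by processing time (SPT order): [1, 4, 8, 8, 12, 12, 15, 18]
Compute completion times sequentially:
  Job 1: processing = 1, completes at 1
  Job 2: processing = 4, completes at 5
  Job 3: processing = 8, completes at 13
  Job 4: processing = 8, completes at 21
  Job 5: processing = 12, completes at 33
  Job 6: processing = 12, completes at 45
  Job 7: processing = 15, completes at 60
  Job 8: processing = 18, completes at 78
Sum of completion times = 256
Average completion time = 256/8 = 32.0

32.0


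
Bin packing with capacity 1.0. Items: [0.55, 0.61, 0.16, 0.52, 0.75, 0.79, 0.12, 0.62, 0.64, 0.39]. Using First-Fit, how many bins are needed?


Place items sequentially using First-Fit:
  Item 0.55 -> new Bin 1
  Item 0.61 -> new Bin 2
  Item 0.16 -> Bin 1 (now 0.71)
  Item 0.52 -> new Bin 3
  Item 0.75 -> new Bin 4
  Item 0.79 -> new Bin 5
  Item 0.12 -> Bin 1 (now 0.83)
  Item 0.62 -> new Bin 6
  Item 0.64 -> new Bin 7
  Item 0.39 -> Bin 2 (now 1.0)
Total bins used = 7

7


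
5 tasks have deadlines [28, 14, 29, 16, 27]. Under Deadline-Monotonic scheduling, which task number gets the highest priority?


Sort tasks by relative deadline (ascending):
  Task 2: deadline = 14
  Task 4: deadline = 16
  Task 5: deadline = 27
  Task 1: deadline = 28
  Task 3: deadline = 29
Priority order (highest first): [2, 4, 5, 1, 3]
Highest priority task = 2

2


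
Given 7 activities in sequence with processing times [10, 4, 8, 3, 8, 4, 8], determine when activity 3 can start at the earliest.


Activity 3 starts after activities 1 through 2 complete.
Predecessor durations: [10, 4]
ES = 10 + 4 = 14

14


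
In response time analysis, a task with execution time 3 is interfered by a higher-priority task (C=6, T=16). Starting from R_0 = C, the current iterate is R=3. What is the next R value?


R_next = C + ceil(R_prev / T_hp) * C_hp
ceil(3 / 16) = ceil(0.1875) = 1
Interference = 1 * 6 = 6
R_next = 3 + 6 = 9

9


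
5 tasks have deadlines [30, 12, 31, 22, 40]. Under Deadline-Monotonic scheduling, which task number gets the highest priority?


Sort tasks by relative deadline (ascending):
  Task 2: deadline = 12
  Task 4: deadline = 22
  Task 1: deadline = 30
  Task 3: deadline = 31
  Task 5: deadline = 40
Priority order (highest first): [2, 4, 1, 3, 5]
Highest priority task = 2

2


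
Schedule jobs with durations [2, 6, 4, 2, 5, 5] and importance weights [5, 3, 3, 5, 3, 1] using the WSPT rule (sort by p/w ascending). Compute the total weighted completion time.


Compute p/w ratios and sort ascending (WSPT): [(2, 5), (2, 5), (4, 3), (5, 3), (6, 3), (5, 1)]
Compute weighted completion times:
  Job (p=2,w=5): C=2, w*C=5*2=10
  Job (p=2,w=5): C=4, w*C=5*4=20
  Job (p=4,w=3): C=8, w*C=3*8=24
  Job (p=5,w=3): C=13, w*C=3*13=39
  Job (p=6,w=3): C=19, w*C=3*19=57
  Job (p=5,w=1): C=24, w*C=1*24=24
Total weighted completion time = 174

174


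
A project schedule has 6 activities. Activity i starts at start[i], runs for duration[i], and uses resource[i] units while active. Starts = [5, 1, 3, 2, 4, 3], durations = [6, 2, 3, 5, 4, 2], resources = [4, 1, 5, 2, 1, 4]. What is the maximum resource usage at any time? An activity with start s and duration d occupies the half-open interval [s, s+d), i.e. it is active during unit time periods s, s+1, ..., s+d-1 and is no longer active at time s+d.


Each activity i is active on [start_i, start_i + duration_i).
Compute total resource usage per time slot:
  t=0: active resources = [], total = 0
  t=1: active resources = [1], total = 1
  t=2: active resources = [1, 2], total = 3
  t=3: active resources = [5, 2, 4], total = 11
  t=4: active resources = [5, 2, 1, 4], total = 12
  t=5: active resources = [4, 5, 2, 1], total = 12
  t=6: active resources = [4, 2, 1], total = 7
  t=7: active resources = [4, 1], total = 5
  t=8: active resources = [4], total = 4
  t=9: active resources = [4], total = 4
  t=10: active resources = [4], total = 4
Peak resource demand = 12

12


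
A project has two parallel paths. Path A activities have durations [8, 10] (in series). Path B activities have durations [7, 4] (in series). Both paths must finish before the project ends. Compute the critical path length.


Path A total = 8 + 10 = 18
Path B total = 7 + 4 = 11
Critical path = longest path = max(18, 11) = 18

18


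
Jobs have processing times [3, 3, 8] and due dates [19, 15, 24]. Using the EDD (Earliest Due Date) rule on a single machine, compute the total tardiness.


Sort by due date (EDD order): [(3, 15), (3, 19), (8, 24)]
Compute completion times and tardiness:
  Job 1: p=3, d=15, C=3, tardiness=max(0,3-15)=0
  Job 2: p=3, d=19, C=6, tardiness=max(0,6-19)=0
  Job 3: p=8, d=24, C=14, tardiness=max(0,14-24)=0
Total tardiness = 0

0


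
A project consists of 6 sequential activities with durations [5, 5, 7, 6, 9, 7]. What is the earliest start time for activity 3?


Activity 3 starts after activities 1 through 2 complete.
Predecessor durations: [5, 5]
ES = 5 + 5 = 10

10


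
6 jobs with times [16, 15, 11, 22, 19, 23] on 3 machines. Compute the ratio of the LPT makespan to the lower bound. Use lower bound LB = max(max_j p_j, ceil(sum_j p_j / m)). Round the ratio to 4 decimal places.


LPT order: [23, 22, 19, 16, 15, 11]
Machine loads after assignment: [34, 37, 35]
LPT makespan = 37
Lower bound = max(max_job, ceil(total/3)) = max(23, 36) = 36
Ratio = 37 / 36 = 1.0278

1.0278


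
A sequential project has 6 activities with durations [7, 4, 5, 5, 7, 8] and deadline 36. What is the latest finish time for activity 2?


LF(activity 2) = deadline - sum of successor durations
Successors: activities 3 through 6 with durations [5, 5, 7, 8]
Sum of successor durations = 25
LF = 36 - 25 = 11

11


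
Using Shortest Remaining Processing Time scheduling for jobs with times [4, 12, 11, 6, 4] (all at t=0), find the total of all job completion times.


Since all jobs arrive at t=0, SRPT equals SPT ordering.
SPT order: [4, 4, 6, 11, 12]
Completion times:
  Job 1: p=4, C=4
  Job 2: p=4, C=8
  Job 3: p=6, C=14
  Job 4: p=11, C=25
  Job 5: p=12, C=37
Total completion time = 4 + 8 + 14 + 25 + 37 = 88

88


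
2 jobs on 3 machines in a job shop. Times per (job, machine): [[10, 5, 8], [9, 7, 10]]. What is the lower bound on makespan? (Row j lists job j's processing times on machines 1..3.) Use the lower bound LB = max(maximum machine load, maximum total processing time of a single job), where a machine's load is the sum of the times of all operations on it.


Machine loads:
  Machine 1: 10 + 9 = 19
  Machine 2: 5 + 7 = 12
  Machine 3: 8 + 10 = 18
Max machine load = 19
Job totals:
  Job 1: 23
  Job 2: 26
Max job total = 26
Lower bound = max(19, 26) = 26

26


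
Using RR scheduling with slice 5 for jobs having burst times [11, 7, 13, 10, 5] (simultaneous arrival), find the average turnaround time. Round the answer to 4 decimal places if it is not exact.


Time quantum = 5
Execution trace:
  J1 runs 5 units, time = 5
  J2 runs 5 units, time = 10
  J3 runs 5 units, time = 15
  J4 runs 5 units, time = 20
  J5 runs 5 units, time = 25
  J1 runs 5 units, time = 30
  J2 runs 2 units, time = 32
  J3 runs 5 units, time = 37
  J4 runs 5 units, time = 42
  J1 runs 1 units, time = 43
  J3 runs 3 units, time = 46
Finish times: [43, 32, 46, 42, 25]
Average turnaround = 188/5 = 37.6

37.6


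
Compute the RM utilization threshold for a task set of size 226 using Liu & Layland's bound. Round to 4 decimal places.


Compute 2^(1/226) = 1.0030717310
Subtract 1: 1.0030717310 - 1 = 0.0030717310
Multiply by n: 226 * 0.0030717310 = 0.6942112060
Round to 4 dp: 0.6942

0.6942


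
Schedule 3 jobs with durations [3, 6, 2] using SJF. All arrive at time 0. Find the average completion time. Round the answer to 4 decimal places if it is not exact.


SJF order (ascending): [2, 3, 6]
Completion times:
  Job 1: burst=2, C=2
  Job 2: burst=3, C=5
  Job 3: burst=6, C=11
Average completion = 18/3 = 6.0

6.0
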